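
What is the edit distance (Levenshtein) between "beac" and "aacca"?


Computing edit distance: "beac" -> "aacca"
DP table:
           a    a    c    c    a
      0    1    2    3    4    5
  b   1    1    2    3    4    5
  e   2    2    2    3    4    5
  a   3    2    2    3    4    4
  c   4    3    3    2    3    4
Edit distance = dp[4][5] = 4

4


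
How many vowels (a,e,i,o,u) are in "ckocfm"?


Input: ckocfm
Checking each character:
  'c' at position 0: consonant
  'k' at position 1: consonant
  'o' at position 2: vowel (running total: 1)
  'c' at position 3: consonant
  'f' at position 4: consonant
  'm' at position 5: consonant
Total vowels: 1

1


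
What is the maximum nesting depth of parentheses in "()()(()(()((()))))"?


Input: "()()(()(()((()))))"
Tracking depth:
  Position 0 '(': depth becomes 1
  Position 1 ')': depth becomes 0
  Position 2 '(': depth becomes 1
  Position 3 ')': depth becomes 0
  Position 4 '(': depth becomes 1
  Position 5 '(': depth becomes 2
  Position 6 ')': depth becomes 1
  Position 7 '(': depth becomes 2
  Position 8 '(': depth becomes 3
  Position 9 ')': depth becomes 2
  Position 10 '(': depth becomes 3
  Position 11 '(': depth becomes 4
  Position 12 '(': depth becomes 5
  Position 13 ')': depth becomes 4
  Position 14 ')': depth becomes 3
  Position 15 ')': depth becomes 2
  Position 16 ')': depth becomes 1
  Position 17 ')': depth becomes 0
Maximum depth reached: 5

5


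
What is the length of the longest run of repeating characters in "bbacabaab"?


Input: "bbacabaab"
Scanning for longest run:
  Position 1 ('b'): continues run of 'b', length=2
  Position 2 ('a'): new char, reset run to 1
  Position 3 ('c'): new char, reset run to 1
  Position 4 ('a'): new char, reset run to 1
  Position 5 ('b'): new char, reset run to 1
  Position 6 ('a'): new char, reset run to 1
  Position 7 ('a'): continues run of 'a', length=2
  Position 8 ('b'): new char, reset run to 1
Longest run: 'b' with length 2

2


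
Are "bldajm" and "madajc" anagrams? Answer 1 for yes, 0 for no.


Strings: "bldajm", "madajc"
Sorted first:  abdjlm
Sorted second: aacdjm
Differ at position 1: 'b' vs 'a' => not anagrams

0


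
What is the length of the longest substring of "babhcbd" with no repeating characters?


Input: "babhcbd"
Sliding window (track last position of each char):
  Position 0 ('b'): window [0,0] length 1 -- new best
  Position 1 ('a'): window [0,1] length 2 -- new best
  Position 2 ('b'): repeat (last at 0), move window start to 1
  Position 2 ('b'): window [1,2] length 2
  Position 3 ('h'): window [1,3] length 3 -- new best
  Position 4 ('c'): window [1,4] length 4 -- new best
  Position 5 ('b'): repeat (last at 2), move window start to 3
  Position 5 ('b'): window [3,5] length 3
  Position 6 ('d'): window [3,6] length 4
Longest substring with no repeats: "abhc" with length 4

4


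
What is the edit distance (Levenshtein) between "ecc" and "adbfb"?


Computing edit distance: "ecc" -> "adbfb"
DP table:
           a    d    b    f    b
      0    1    2    3    4    5
  e   1    1    2    3    4    5
  c   2    2    2    3    4    5
  c   3    3    3    3    4    5
Edit distance = dp[3][5] = 5

5


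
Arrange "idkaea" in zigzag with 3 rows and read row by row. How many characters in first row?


Zigzag "idkaea" into 3 rows:
Placing characters:
  'i' => row 0
  'd' => row 1
  'k' => row 2
  'a' => row 1
  'e' => row 0
  'a' => row 1
Rows:
  Row 0: "ie"
  Row 1: "daa"
  Row 2: "k"
First row length: 2

2


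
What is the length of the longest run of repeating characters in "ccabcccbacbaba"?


Input: "ccabcccbacbaba"
Scanning for longest run:
  Position 1 ('c'): continues run of 'c', length=2
  Position 2 ('a'): new char, reset run to 1
  Position 3 ('b'): new char, reset run to 1
  Position 4 ('c'): new char, reset run to 1
  Position 5 ('c'): continues run of 'c', length=2
  Position 6 ('c'): continues run of 'c', length=3
  Position 7 ('b'): new char, reset run to 1
  Position 8 ('a'): new char, reset run to 1
  Position 9 ('c'): new char, reset run to 1
  Position 10 ('b'): new char, reset run to 1
  Position 11 ('a'): new char, reset run to 1
  Position 12 ('b'): new char, reset run to 1
  Position 13 ('a'): new char, reset run to 1
Longest run: 'c' with length 3

3


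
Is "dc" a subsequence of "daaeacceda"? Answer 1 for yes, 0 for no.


Check if "dc" is a subsequence of "daaeacceda"
Greedy scan:
  Position 0 ('d'): matches sub[0] = 'd'
  Position 1 ('a'): no match needed
  Position 2 ('a'): no match needed
  Position 3 ('e'): no match needed
  Position 4 ('a'): no match needed
  Position 5 ('c'): matches sub[1] = 'c'
  Position 6 ('c'): no match needed
  Position 7 ('e'): no match needed
  Position 8 ('d'): no match needed
  Position 9 ('a'): no match needed
All 2 characters matched => is a subsequence

1


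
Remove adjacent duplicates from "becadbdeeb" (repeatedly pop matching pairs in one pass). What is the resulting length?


Input: becadbdeeb
Stack-based adjacent duplicate removal:
  Read 'b': push. Stack: b
  Read 'e': push. Stack: be
  Read 'c': push. Stack: bec
  Read 'a': push. Stack: beca
  Read 'd': push. Stack: becad
  Read 'b': push. Stack: becadb
  Read 'd': push. Stack: becadbd
  Read 'e': push. Stack: becadbde
  Read 'e': matches stack top 'e' => pop. Stack: becadbd
  Read 'b': push. Stack: becadbdb
Final stack: "becadbdb" (length 8)

8


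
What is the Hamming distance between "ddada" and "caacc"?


Comparing "ddada" and "caacc" position by position:
  Position 0: 'd' vs 'c' => differ
  Position 1: 'd' vs 'a' => differ
  Position 2: 'a' vs 'a' => same
  Position 3: 'd' vs 'c' => differ
  Position 4: 'a' vs 'c' => differ
Total differences (Hamming distance): 4

4


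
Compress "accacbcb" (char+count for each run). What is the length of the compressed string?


Input: accacbcb
Runs:
  'a' x 1 => "a1"
  'c' x 2 => "c2"
  'a' x 1 => "a1"
  'c' x 1 => "c1"
  'b' x 1 => "b1"
  'c' x 1 => "c1"
  'b' x 1 => "b1"
Compressed: "a1c2a1c1b1c1b1"
Compressed length: 14

14


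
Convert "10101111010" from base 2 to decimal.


Input: "10101111010" in base 2
Positional expansion:
  Digit '1' (value 1) x 2^10 = 1024
  Digit '0' (value 0) x 2^9 = 0
  Digit '1' (value 1) x 2^8 = 256
  Digit '0' (value 0) x 2^7 = 0
  Digit '1' (value 1) x 2^6 = 64
  Digit '1' (value 1) x 2^5 = 32
  Digit '1' (value 1) x 2^4 = 16
  Digit '1' (value 1) x 2^3 = 8
  Digit '0' (value 0) x 2^2 = 0
  Digit '1' (value 1) x 2^1 = 2
  Digit '0' (value 0) x 2^0 = 0
Sum = 1402

1402


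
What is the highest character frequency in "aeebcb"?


Input: aeebcb
Character counts:
  'a': 1
  'b': 2
  'c': 1
  'e': 2
Maximum frequency: 2

2


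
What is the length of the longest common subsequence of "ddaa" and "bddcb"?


LCS of "ddaa" and "bddcb"
DP table:
           b    d    d    c    b
      0    0    0    0    0    0
  d   0    0    1    1    1    1
  d   0    0    1    2    2    2
  a   0    0    1    2    2    2
  a   0    0    1    2    2    2
LCS length = dp[4][5] = 2

2


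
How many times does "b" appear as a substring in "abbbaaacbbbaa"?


Searching for "b" in "abbbaaacbbbaa"
Scanning each position:
  Position 0: "a" => no
  Position 1: "b" => MATCH
  Position 2: "b" => MATCH
  Position 3: "b" => MATCH
  Position 4: "a" => no
  Position 5: "a" => no
  Position 6: "a" => no
  Position 7: "c" => no
  Position 8: "b" => MATCH
  Position 9: "b" => MATCH
  Position 10: "b" => MATCH
  Position 11: "a" => no
  Position 12: "a" => no
Total occurrences: 6

6


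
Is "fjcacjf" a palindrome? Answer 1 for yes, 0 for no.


Input: fjcacjf
Reversed: fjcacjf
  Compare pos 0 ('f') with pos 6 ('f'): match
  Compare pos 1 ('j') with pos 5 ('j'): match
  Compare pos 2 ('c') with pos 4 ('c'): match
Result: palindrome

1


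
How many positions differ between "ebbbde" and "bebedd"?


Comparing "ebbbde" and "bebedd" position by position:
  Position 0: 'e' vs 'b' => DIFFER
  Position 1: 'b' vs 'e' => DIFFER
  Position 2: 'b' vs 'b' => same
  Position 3: 'b' vs 'e' => DIFFER
  Position 4: 'd' vs 'd' => same
  Position 5: 'e' vs 'd' => DIFFER
Positions that differ: 4

4


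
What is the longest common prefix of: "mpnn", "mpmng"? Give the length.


Words: mpnn, mpmng
  Position 0: all 'm' => match
  Position 1: all 'p' => match
  Position 2: ('n', 'm') => mismatch, stop
LCP = "mp" (length 2)

2


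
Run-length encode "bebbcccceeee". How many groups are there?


Input: bebbcccceeee
Scanning for consecutive runs:
  Group 1: 'b' x 1 (positions 0-0)
  Group 2: 'e' x 1 (positions 1-1)
  Group 3: 'b' x 2 (positions 2-3)
  Group 4: 'c' x 4 (positions 4-7)
  Group 5: 'e' x 4 (positions 8-11)
Total groups: 5

5


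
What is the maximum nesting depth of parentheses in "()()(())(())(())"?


Input: "()()(())(())(())"
Tracking depth:
  Position 0 '(': depth becomes 1
  Position 1 ')': depth becomes 0
  Position 2 '(': depth becomes 1
  Position 3 ')': depth becomes 0
  Position 4 '(': depth becomes 1
  Position 5 '(': depth becomes 2
  Position 6 ')': depth becomes 1
  Position 7 ')': depth becomes 0
  Position 8 '(': depth becomes 1
  Position 9 '(': depth becomes 2
  Position 10 ')': depth becomes 1
  Position 11 ')': depth becomes 0
  Position 12 '(': depth becomes 1
  Position 13 '(': depth becomes 2
  Position 14 ')': depth becomes 1
  Position 15 ')': depth becomes 0
Maximum depth reached: 2

2


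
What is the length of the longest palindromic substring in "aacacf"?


Input: "aacacf"
Checking substrings for palindromes:
  [1:4] "aca" (len 3) => palindrome
  [2:5] "cac" (len 3) => palindrome
  [0:2] "aa" (len 2) => palindrome
Longest palindromic substring: "aca" with length 3

3


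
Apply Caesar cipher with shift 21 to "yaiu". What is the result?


Caesar cipher: shift "yaiu" by 21
  'y' (pos 24) + 21 = pos 19 = 't'
  'a' (pos 0) + 21 = pos 21 = 'v'
  'i' (pos 8) + 21 = pos 3 = 'd'
  'u' (pos 20) + 21 = pos 15 = 'p'
Result: tvdp

tvdp


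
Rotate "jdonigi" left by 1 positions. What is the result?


Input: "jdonigi", rotate left by 1
First 1 characters: "j"
Remaining characters: "donigi"
Concatenate remaining + first: "donigi" + "j" = "donigij"

donigij


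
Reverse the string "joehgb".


Input: joehgb
Reading characters right to left:
  Position 5: 'b'
  Position 4: 'g'
  Position 3: 'h'
  Position 2: 'e'
  Position 1: 'o'
  Position 0: 'j'
Reversed: bgheoj

bgheoj


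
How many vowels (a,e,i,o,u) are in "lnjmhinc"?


Input: lnjmhinc
Checking each character:
  'l' at position 0: consonant
  'n' at position 1: consonant
  'j' at position 2: consonant
  'm' at position 3: consonant
  'h' at position 4: consonant
  'i' at position 5: vowel (running total: 1)
  'n' at position 6: consonant
  'c' at position 7: consonant
Total vowels: 1

1


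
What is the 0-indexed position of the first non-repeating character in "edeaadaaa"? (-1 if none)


Input: edeaadaaa
Character frequencies:
  'a': 5
  'd': 2
  'e': 2
Scanning left to right for freq == 1:
  Position 0 ('e'): freq=2, skip
  Position 1 ('d'): freq=2, skip
  Position 2 ('e'): freq=2, skip
  Position 3 ('a'): freq=5, skip
  Position 4 ('a'): freq=5, skip
  Position 5 ('d'): freq=2, skip
  Position 6 ('a'): freq=5, skip
  Position 7 ('a'): freq=5, skip
  Position 8 ('a'): freq=5, skip
  No unique character found => answer = -1

-1


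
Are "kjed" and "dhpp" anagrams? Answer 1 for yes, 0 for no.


Strings: "kjed", "dhpp"
Sorted first:  dejk
Sorted second: dhpp
Differ at position 1: 'e' vs 'h' => not anagrams

0


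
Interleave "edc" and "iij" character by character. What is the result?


Interleaving "edc" and "iij":
  Position 0: 'e' from first, 'i' from second => "ei"
  Position 1: 'd' from first, 'i' from second => "di"
  Position 2: 'c' from first, 'j' from second => "cj"
Result: eidicj

eidicj


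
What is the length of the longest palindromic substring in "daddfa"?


Input: "daddfa"
Checking substrings for palindromes:
  [0:3] "dad" (len 3) => palindrome
  [2:4] "dd" (len 2) => palindrome
Longest palindromic substring: "dad" with length 3

3


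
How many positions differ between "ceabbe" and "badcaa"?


Comparing "ceabbe" and "badcaa" position by position:
  Position 0: 'c' vs 'b' => DIFFER
  Position 1: 'e' vs 'a' => DIFFER
  Position 2: 'a' vs 'd' => DIFFER
  Position 3: 'b' vs 'c' => DIFFER
  Position 4: 'b' vs 'a' => DIFFER
  Position 5: 'e' vs 'a' => DIFFER
Positions that differ: 6

6


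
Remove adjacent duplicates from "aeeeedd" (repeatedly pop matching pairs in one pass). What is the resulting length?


Input: aeeeedd
Stack-based adjacent duplicate removal:
  Read 'a': push. Stack: a
  Read 'e': push. Stack: ae
  Read 'e': matches stack top 'e' => pop. Stack: a
  Read 'e': push. Stack: ae
  Read 'e': matches stack top 'e' => pop. Stack: a
  Read 'd': push. Stack: ad
  Read 'd': matches stack top 'd' => pop. Stack: a
Final stack: "a" (length 1)

1


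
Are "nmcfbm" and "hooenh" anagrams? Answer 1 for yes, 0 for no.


Strings: "nmcfbm", "hooenh"
Sorted first:  bcfmmn
Sorted second: ehhnoo
Differ at position 0: 'b' vs 'e' => not anagrams

0


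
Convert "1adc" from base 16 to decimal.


Input: "1adc" in base 16
Positional expansion:
  Digit '1' (value 1) x 16^3 = 4096
  Digit 'a' (value 10) x 16^2 = 2560
  Digit 'd' (value 13) x 16^1 = 208
  Digit 'c' (value 12) x 16^0 = 12
Sum = 6876

6876


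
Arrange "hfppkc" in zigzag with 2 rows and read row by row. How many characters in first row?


Zigzag "hfppkc" into 2 rows:
Placing characters:
  'h' => row 0
  'f' => row 1
  'p' => row 0
  'p' => row 1
  'k' => row 0
  'c' => row 1
Rows:
  Row 0: "hpk"
  Row 1: "fpc"
First row length: 3

3


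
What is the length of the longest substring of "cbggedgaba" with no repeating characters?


Input: "cbggedgaba"
Sliding window (track last position of each char):
  Position 0 ('c'): window [0,0] length 1 -- new best
  Position 1 ('b'): window [0,1] length 2 -- new best
  Position 2 ('g'): window [0,2] length 3 -- new best
  Position 3 ('g'): repeat (last at 2), move window start to 3
  Position 3 ('g'): window [3,3] length 1
  Position 4 ('e'): window [3,4] length 2
  Position 5 ('d'): window [3,5] length 3
  Position 6 ('g'): repeat (last at 3), move window start to 4
  Position 6 ('g'): window [4,6] length 3
  Position 7 ('a'): window [4,7] length 4 -- new best
  Position 8 ('b'): window [4,8] length 5 -- new best
  Position 9 ('a'): repeat (last at 7), move window start to 8
  Position 9 ('a'): window [8,9] length 2
Longest substring with no repeats: "edgab" with length 5

5


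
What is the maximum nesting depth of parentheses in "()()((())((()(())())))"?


Input: "()()((())((()(())())))"
Tracking depth:
  Position 0 '(': depth becomes 1
  Position 1 ')': depth becomes 0
  Position 2 '(': depth becomes 1
  Position 3 ')': depth becomes 0
  Position 4 '(': depth becomes 1
  Position 5 '(': depth becomes 2
  Position 6 '(': depth becomes 3
  Position 7 ')': depth becomes 2
  Position 8 ')': depth becomes 1
  Position 9 '(': depth becomes 2
  Position 10 '(': depth becomes 3
  Position 11 '(': depth becomes 4
  Position 12 ')': depth becomes 3
  Position 13 '(': depth becomes 4
  Position 14 '(': depth becomes 5
  Position 15 ')': depth becomes 4
  Position 16 ')': depth becomes 3
  Position 17 '(': depth becomes 4
  Position 18 ')': depth becomes 3
  Position 19 ')': depth becomes 2
  Position 20 ')': depth becomes 1
  Position 21 ')': depth becomes 0
Maximum depth reached: 5

5


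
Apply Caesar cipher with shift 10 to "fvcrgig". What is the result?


Caesar cipher: shift "fvcrgig" by 10
  'f' (pos 5) + 10 = pos 15 = 'p'
  'v' (pos 21) + 10 = pos 5 = 'f'
  'c' (pos 2) + 10 = pos 12 = 'm'
  'r' (pos 17) + 10 = pos 1 = 'b'
  'g' (pos 6) + 10 = pos 16 = 'q'
  'i' (pos 8) + 10 = pos 18 = 's'
  'g' (pos 6) + 10 = pos 16 = 'q'
Result: pfmbqsq

pfmbqsq


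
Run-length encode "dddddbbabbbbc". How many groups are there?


Input: dddddbbabbbbc
Scanning for consecutive runs:
  Group 1: 'd' x 5 (positions 0-4)
  Group 2: 'b' x 2 (positions 5-6)
  Group 3: 'a' x 1 (positions 7-7)
  Group 4: 'b' x 4 (positions 8-11)
  Group 5: 'c' x 1 (positions 12-12)
Total groups: 5

5


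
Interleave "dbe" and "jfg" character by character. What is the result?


Interleaving "dbe" and "jfg":
  Position 0: 'd' from first, 'j' from second => "dj"
  Position 1: 'b' from first, 'f' from second => "bf"
  Position 2: 'e' from first, 'g' from second => "eg"
Result: djbfeg

djbfeg


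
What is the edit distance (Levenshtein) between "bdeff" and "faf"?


Computing edit distance: "bdeff" -> "faf"
DP table:
           f    a    f
      0    1    2    3
  b   1    1    2    3
  d   2    2    2    3
  e   3    3    3    3
  f   4    3    4    3
  f   5    4    4    4
Edit distance = dp[5][3] = 4

4


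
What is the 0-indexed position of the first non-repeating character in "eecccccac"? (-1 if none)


Input: eecccccac
Character frequencies:
  'a': 1
  'c': 6
  'e': 2
Scanning left to right for freq == 1:
  Position 0 ('e'): freq=2, skip
  Position 1 ('e'): freq=2, skip
  Position 2 ('c'): freq=6, skip
  Position 3 ('c'): freq=6, skip
  Position 4 ('c'): freq=6, skip
  Position 5 ('c'): freq=6, skip
  Position 6 ('c'): freq=6, skip
  Position 7 ('a'): unique! => answer = 7

7


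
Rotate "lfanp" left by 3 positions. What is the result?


Input: "lfanp", rotate left by 3
First 3 characters: "lfa"
Remaining characters: "np"
Concatenate remaining + first: "np" + "lfa" = "nplfa"

nplfa


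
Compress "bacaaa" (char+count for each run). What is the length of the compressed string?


Input: bacaaa
Runs:
  'b' x 1 => "b1"
  'a' x 1 => "a1"
  'c' x 1 => "c1"
  'a' x 3 => "a3"
Compressed: "b1a1c1a3"
Compressed length: 8

8


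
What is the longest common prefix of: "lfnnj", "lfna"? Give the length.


Words: lfnnj, lfna
  Position 0: all 'l' => match
  Position 1: all 'f' => match
  Position 2: all 'n' => match
  Position 3: ('n', 'a') => mismatch, stop
LCP = "lfn" (length 3)

3


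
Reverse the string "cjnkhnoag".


Input: cjnkhnoag
Reading characters right to left:
  Position 8: 'g'
  Position 7: 'a'
  Position 6: 'o'
  Position 5: 'n'
  Position 4: 'h'
  Position 3: 'k'
  Position 2: 'n'
  Position 1: 'j'
  Position 0: 'c'
Reversed: gaonhknjc

gaonhknjc


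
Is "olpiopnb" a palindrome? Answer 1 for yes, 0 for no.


Input: olpiopnb
Reversed: bnpoiplo
  Compare pos 0 ('o') with pos 7 ('b'): MISMATCH
  Compare pos 1 ('l') with pos 6 ('n'): MISMATCH
  Compare pos 2 ('p') with pos 5 ('p'): match
  Compare pos 3 ('i') with pos 4 ('o'): MISMATCH
Result: not a palindrome

0


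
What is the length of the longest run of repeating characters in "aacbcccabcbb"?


Input: "aacbcccabcbb"
Scanning for longest run:
  Position 1 ('a'): continues run of 'a', length=2
  Position 2 ('c'): new char, reset run to 1
  Position 3 ('b'): new char, reset run to 1
  Position 4 ('c'): new char, reset run to 1
  Position 5 ('c'): continues run of 'c', length=2
  Position 6 ('c'): continues run of 'c', length=3
  Position 7 ('a'): new char, reset run to 1
  Position 8 ('b'): new char, reset run to 1
  Position 9 ('c'): new char, reset run to 1
  Position 10 ('b'): new char, reset run to 1
  Position 11 ('b'): continues run of 'b', length=2
Longest run: 'c' with length 3

3


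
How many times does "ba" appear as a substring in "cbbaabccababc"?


Searching for "ba" in "cbbaabccababc"
Scanning each position:
  Position 0: "cb" => no
  Position 1: "bb" => no
  Position 2: "ba" => MATCH
  Position 3: "aa" => no
  Position 4: "ab" => no
  Position 5: "bc" => no
  Position 6: "cc" => no
  Position 7: "ca" => no
  Position 8: "ab" => no
  Position 9: "ba" => MATCH
  Position 10: "ab" => no
  Position 11: "bc" => no
Total occurrences: 2

2


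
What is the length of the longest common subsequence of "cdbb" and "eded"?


LCS of "cdbb" and "eded"
DP table:
           e    d    e    d
      0    0    0    0    0
  c   0    0    0    0    0
  d   0    0    1    1    1
  b   0    0    1    1    1
  b   0    0    1    1    1
LCS length = dp[4][4] = 1

1


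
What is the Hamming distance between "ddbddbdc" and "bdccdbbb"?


Comparing "ddbddbdc" and "bdccdbbb" position by position:
  Position 0: 'd' vs 'b' => differ
  Position 1: 'd' vs 'd' => same
  Position 2: 'b' vs 'c' => differ
  Position 3: 'd' vs 'c' => differ
  Position 4: 'd' vs 'd' => same
  Position 5: 'b' vs 'b' => same
  Position 6: 'd' vs 'b' => differ
  Position 7: 'c' vs 'b' => differ
Total differences (Hamming distance): 5

5


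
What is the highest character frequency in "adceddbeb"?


Input: adceddbeb
Character counts:
  'a': 1
  'b': 2
  'c': 1
  'd': 3
  'e': 2
Maximum frequency: 3

3


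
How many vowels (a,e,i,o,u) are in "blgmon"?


Input: blgmon
Checking each character:
  'b' at position 0: consonant
  'l' at position 1: consonant
  'g' at position 2: consonant
  'm' at position 3: consonant
  'o' at position 4: vowel (running total: 1)
  'n' at position 5: consonant
Total vowels: 1

1


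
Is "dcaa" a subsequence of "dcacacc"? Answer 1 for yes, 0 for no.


Check if "dcaa" is a subsequence of "dcacacc"
Greedy scan:
  Position 0 ('d'): matches sub[0] = 'd'
  Position 1 ('c'): matches sub[1] = 'c'
  Position 2 ('a'): matches sub[2] = 'a'
  Position 3 ('c'): no match needed
  Position 4 ('a'): matches sub[3] = 'a'
  Position 5 ('c'): no match needed
  Position 6 ('c'): no match needed
All 4 characters matched => is a subsequence

1


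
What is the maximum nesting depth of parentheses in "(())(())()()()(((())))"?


Input: "(())(())()()()(((())))"
Tracking depth:
  Position 0 '(': depth becomes 1
  Position 1 '(': depth becomes 2
  Position 2 ')': depth becomes 1
  Position 3 ')': depth becomes 0
  Position 4 '(': depth becomes 1
  Position 5 '(': depth becomes 2
  Position 6 ')': depth becomes 1
  Position 7 ')': depth becomes 0
  Position 8 '(': depth becomes 1
  Position 9 ')': depth becomes 0
  Position 10 '(': depth becomes 1
  Position 11 ')': depth becomes 0
  Position 12 '(': depth becomes 1
  Position 13 ')': depth becomes 0
  Position 14 '(': depth becomes 1
  Position 15 '(': depth becomes 2
  Position 16 '(': depth becomes 3
  Position 17 '(': depth becomes 4
  Position 18 ')': depth becomes 3
  Position 19 ')': depth becomes 2
  Position 20 ')': depth becomes 1
  Position 21 ')': depth becomes 0
Maximum depth reached: 4

4


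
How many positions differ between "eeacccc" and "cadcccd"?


Comparing "eeacccc" and "cadcccd" position by position:
  Position 0: 'e' vs 'c' => DIFFER
  Position 1: 'e' vs 'a' => DIFFER
  Position 2: 'a' vs 'd' => DIFFER
  Position 3: 'c' vs 'c' => same
  Position 4: 'c' vs 'c' => same
  Position 5: 'c' vs 'c' => same
  Position 6: 'c' vs 'd' => DIFFER
Positions that differ: 4

4


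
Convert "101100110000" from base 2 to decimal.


Input: "101100110000" in base 2
Positional expansion:
  Digit '1' (value 1) x 2^11 = 2048
  Digit '0' (value 0) x 2^10 = 0
  Digit '1' (value 1) x 2^9 = 512
  Digit '1' (value 1) x 2^8 = 256
  Digit '0' (value 0) x 2^7 = 0
  Digit '0' (value 0) x 2^6 = 0
  Digit '1' (value 1) x 2^5 = 32
  Digit '1' (value 1) x 2^4 = 16
  Digit '0' (value 0) x 2^3 = 0
  Digit '0' (value 0) x 2^2 = 0
  Digit '0' (value 0) x 2^1 = 0
  Digit '0' (value 0) x 2^0 = 0
Sum = 2864

2864


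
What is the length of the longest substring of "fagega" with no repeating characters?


Input: "fagega"
Sliding window (track last position of each char):
  Position 0 ('f'): window [0,0] length 1 -- new best
  Position 1 ('a'): window [0,1] length 2 -- new best
  Position 2 ('g'): window [0,2] length 3 -- new best
  Position 3 ('e'): window [0,3] length 4 -- new best
  Position 4 ('g'): repeat (last at 2), move window start to 3
  Position 4 ('g'): window [3,4] length 2
  Position 5 ('a'): window [3,5] length 3
Longest substring with no repeats: "fage" with length 4

4


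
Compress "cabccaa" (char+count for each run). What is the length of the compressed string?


Input: cabccaa
Runs:
  'c' x 1 => "c1"
  'a' x 1 => "a1"
  'b' x 1 => "b1"
  'c' x 2 => "c2"
  'a' x 2 => "a2"
Compressed: "c1a1b1c2a2"
Compressed length: 10

10


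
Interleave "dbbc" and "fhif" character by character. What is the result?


Interleaving "dbbc" and "fhif":
  Position 0: 'd' from first, 'f' from second => "df"
  Position 1: 'b' from first, 'h' from second => "bh"
  Position 2: 'b' from first, 'i' from second => "bi"
  Position 3: 'c' from first, 'f' from second => "cf"
Result: dfbhbicf

dfbhbicf


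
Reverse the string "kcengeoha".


Input: kcengeoha
Reading characters right to left:
  Position 8: 'a'
  Position 7: 'h'
  Position 6: 'o'
  Position 5: 'e'
  Position 4: 'g'
  Position 3: 'n'
  Position 2: 'e'
  Position 1: 'c'
  Position 0: 'k'
Reversed: ahoegneck

ahoegneck


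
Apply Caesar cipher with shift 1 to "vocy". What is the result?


Caesar cipher: shift "vocy" by 1
  'v' (pos 21) + 1 = pos 22 = 'w'
  'o' (pos 14) + 1 = pos 15 = 'p'
  'c' (pos 2) + 1 = pos 3 = 'd'
  'y' (pos 24) + 1 = pos 25 = 'z'
Result: wpdz

wpdz


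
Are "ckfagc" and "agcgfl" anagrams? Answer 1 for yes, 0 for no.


Strings: "ckfagc", "agcgfl"
Sorted first:  accfgk
Sorted second: acfggl
Differ at position 2: 'c' vs 'f' => not anagrams

0


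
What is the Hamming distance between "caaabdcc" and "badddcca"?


Comparing "caaabdcc" and "badddcca" position by position:
  Position 0: 'c' vs 'b' => differ
  Position 1: 'a' vs 'a' => same
  Position 2: 'a' vs 'd' => differ
  Position 3: 'a' vs 'd' => differ
  Position 4: 'b' vs 'd' => differ
  Position 5: 'd' vs 'c' => differ
  Position 6: 'c' vs 'c' => same
  Position 7: 'c' vs 'a' => differ
Total differences (Hamming distance): 6

6


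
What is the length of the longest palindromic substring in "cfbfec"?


Input: "cfbfec"
Checking substrings for palindromes:
  [1:4] "fbf" (len 3) => palindrome
Longest palindromic substring: "fbf" with length 3

3


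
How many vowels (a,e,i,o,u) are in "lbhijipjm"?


Input: lbhijipjm
Checking each character:
  'l' at position 0: consonant
  'b' at position 1: consonant
  'h' at position 2: consonant
  'i' at position 3: vowel (running total: 1)
  'j' at position 4: consonant
  'i' at position 5: vowel (running total: 2)
  'p' at position 6: consonant
  'j' at position 7: consonant
  'm' at position 8: consonant
Total vowels: 2

2


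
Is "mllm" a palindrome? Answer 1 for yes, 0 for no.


Input: mllm
Reversed: mllm
  Compare pos 0 ('m') with pos 3 ('m'): match
  Compare pos 1 ('l') with pos 2 ('l'): match
Result: palindrome

1


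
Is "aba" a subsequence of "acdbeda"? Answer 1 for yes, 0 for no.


Check if "aba" is a subsequence of "acdbeda"
Greedy scan:
  Position 0 ('a'): matches sub[0] = 'a'
  Position 1 ('c'): no match needed
  Position 2 ('d'): no match needed
  Position 3 ('b'): matches sub[1] = 'b'
  Position 4 ('e'): no match needed
  Position 5 ('d'): no match needed
  Position 6 ('a'): matches sub[2] = 'a'
All 3 characters matched => is a subsequence

1


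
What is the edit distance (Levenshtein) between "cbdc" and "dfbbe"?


Computing edit distance: "cbdc" -> "dfbbe"
DP table:
           d    f    b    b    e
      0    1    2    3    4    5
  c   1    1    2    3    4    5
  b   2    2    2    2    3    4
  d   3    2    3    3    3    4
  c   4    3    3    4    4    4
Edit distance = dp[4][5] = 4

4


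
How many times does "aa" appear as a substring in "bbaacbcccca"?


Searching for "aa" in "bbaacbcccca"
Scanning each position:
  Position 0: "bb" => no
  Position 1: "ba" => no
  Position 2: "aa" => MATCH
  Position 3: "ac" => no
  Position 4: "cb" => no
  Position 5: "bc" => no
  Position 6: "cc" => no
  Position 7: "cc" => no
  Position 8: "cc" => no
  Position 9: "ca" => no
Total occurrences: 1

1


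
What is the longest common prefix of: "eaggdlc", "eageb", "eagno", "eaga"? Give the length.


Words: eaggdlc, eageb, eagno, eaga
  Position 0: all 'e' => match
  Position 1: all 'a' => match
  Position 2: all 'g' => match
  Position 3: ('g', 'e', 'n', 'a') => mismatch, stop
LCP = "eag" (length 3)

3


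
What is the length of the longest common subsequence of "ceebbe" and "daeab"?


LCS of "ceebbe" and "daeab"
DP table:
           d    a    e    a    b
      0    0    0    0    0    0
  c   0    0    0    0    0    0
  e   0    0    0    1    1    1
  e   0    0    0    1    1    1
  b   0    0    0    1    1    2
  b   0    0    0    1    1    2
  e   0    0    0    1    1    2
LCS length = dp[6][5] = 2

2


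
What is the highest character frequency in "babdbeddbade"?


Input: babdbeddbade
Character counts:
  'a': 2
  'b': 4
  'd': 4
  'e': 2
Maximum frequency: 4

4


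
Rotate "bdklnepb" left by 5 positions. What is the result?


Input: "bdklnepb", rotate left by 5
First 5 characters: "bdkln"
Remaining characters: "epb"
Concatenate remaining + first: "epb" + "bdkln" = "epbbdkln"

epbbdkln


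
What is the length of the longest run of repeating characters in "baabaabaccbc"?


Input: "baabaabaccbc"
Scanning for longest run:
  Position 1 ('a'): new char, reset run to 1
  Position 2 ('a'): continues run of 'a', length=2
  Position 3 ('b'): new char, reset run to 1
  Position 4 ('a'): new char, reset run to 1
  Position 5 ('a'): continues run of 'a', length=2
  Position 6 ('b'): new char, reset run to 1
  Position 7 ('a'): new char, reset run to 1
  Position 8 ('c'): new char, reset run to 1
  Position 9 ('c'): continues run of 'c', length=2
  Position 10 ('b'): new char, reset run to 1
  Position 11 ('c'): new char, reset run to 1
Longest run: 'a' with length 2

2


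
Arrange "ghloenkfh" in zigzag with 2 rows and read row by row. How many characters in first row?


Zigzag "ghloenkfh" into 2 rows:
Placing characters:
  'g' => row 0
  'h' => row 1
  'l' => row 0
  'o' => row 1
  'e' => row 0
  'n' => row 1
  'k' => row 0
  'f' => row 1
  'h' => row 0
Rows:
  Row 0: "glekh"
  Row 1: "honf"
First row length: 5

5


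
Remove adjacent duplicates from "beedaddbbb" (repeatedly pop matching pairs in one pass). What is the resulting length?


Input: beedaddbbb
Stack-based adjacent duplicate removal:
  Read 'b': push. Stack: b
  Read 'e': push. Stack: be
  Read 'e': matches stack top 'e' => pop. Stack: b
  Read 'd': push. Stack: bd
  Read 'a': push. Stack: bda
  Read 'd': push. Stack: bdad
  Read 'd': matches stack top 'd' => pop. Stack: bda
  Read 'b': push. Stack: bdab
  Read 'b': matches stack top 'b' => pop. Stack: bda
  Read 'b': push. Stack: bdab
Final stack: "bdab" (length 4)

4


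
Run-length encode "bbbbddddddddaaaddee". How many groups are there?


Input: bbbbddddddddaaaddee
Scanning for consecutive runs:
  Group 1: 'b' x 4 (positions 0-3)
  Group 2: 'd' x 8 (positions 4-11)
  Group 3: 'a' x 3 (positions 12-14)
  Group 4: 'd' x 2 (positions 15-16)
  Group 5: 'e' x 2 (positions 17-18)
Total groups: 5

5


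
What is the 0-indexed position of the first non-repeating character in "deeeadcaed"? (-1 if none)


Input: deeeadcaed
Character frequencies:
  'a': 2
  'c': 1
  'd': 3
  'e': 4
Scanning left to right for freq == 1:
  Position 0 ('d'): freq=3, skip
  Position 1 ('e'): freq=4, skip
  Position 2 ('e'): freq=4, skip
  Position 3 ('e'): freq=4, skip
  Position 4 ('a'): freq=2, skip
  Position 5 ('d'): freq=3, skip
  Position 6 ('c'): unique! => answer = 6

6


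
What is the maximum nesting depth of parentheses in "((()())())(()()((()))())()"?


Input: "((()())())(()()((()))())()"
Tracking depth:
  Position 0 '(': depth becomes 1
  Position 1 '(': depth becomes 2
  Position 2 '(': depth becomes 3
  Position 3 ')': depth becomes 2
  Position 4 '(': depth becomes 3
  Position 5 ')': depth becomes 2
  Position 6 ')': depth becomes 1
  Position 7 '(': depth becomes 2
  Position 8 ')': depth becomes 1
  Position 9 ')': depth becomes 0
  Position 10 '(': depth becomes 1
  Position 11 '(': depth becomes 2
  Position 12 ')': depth becomes 1
  Position 13 '(': depth becomes 2
  Position 14 ')': depth becomes 1
  Position 15 '(': depth becomes 2
  Position 16 '(': depth becomes 3
  Position 17 '(': depth becomes 4
  Position 18 ')': depth becomes 3
  Position 19 ')': depth becomes 2
  Position 20 ')': depth becomes 1
  Position 21 '(': depth becomes 2
  Position 22 ')': depth becomes 1
  Position 23 ')': depth becomes 0
  Position 24 '(': depth becomes 1
  Position 25 ')': depth becomes 0
Maximum depth reached: 4

4


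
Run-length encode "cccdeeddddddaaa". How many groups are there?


Input: cccdeeddddddaaa
Scanning for consecutive runs:
  Group 1: 'c' x 3 (positions 0-2)
  Group 2: 'd' x 1 (positions 3-3)
  Group 3: 'e' x 2 (positions 4-5)
  Group 4: 'd' x 6 (positions 6-11)
  Group 5: 'a' x 3 (positions 12-14)
Total groups: 5

5


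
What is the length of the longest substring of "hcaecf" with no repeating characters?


Input: "hcaecf"
Sliding window (track last position of each char):
  Position 0 ('h'): window [0,0] length 1 -- new best
  Position 1 ('c'): window [0,1] length 2 -- new best
  Position 2 ('a'): window [0,2] length 3 -- new best
  Position 3 ('e'): window [0,3] length 4 -- new best
  Position 4 ('c'): repeat (last at 1), move window start to 2
  Position 4 ('c'): window [2,4] length 3
  Position 5 ('f'): window [2,5] length 4
Longest substring with no repeats: "hcae" with length 4

4


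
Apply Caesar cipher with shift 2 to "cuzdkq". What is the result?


Caesar cipher: shift "cuzdkq" by 2
  'c' (pos 2) + 2 = pos 4 = 'e'
  'u' (pos 20) + 2 = pos 22 = 'w'
  'z' (pos 25) + 2 = pos 1 = 'b'
  'd' (pos 3) + 2 = pos 5 = 'f'
  'k' (pos 10) + 2 = pos 12 = 'm'
  'q' (pos 16) + 2 = pos 18 = 's'
Result: ewbfms

ewbfms


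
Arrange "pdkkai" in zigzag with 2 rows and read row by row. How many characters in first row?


Zigzag "pdkkai" into 2 rows:
Placing characters:
  'p' => row 0
  'd' => row 1
  'k' => row 0
  'k' => row 1
  'a' => row 0
  'i' => row 1
Rows:
  Row 0: "pka"
  Row 1: "dki"
First row length: 3

3


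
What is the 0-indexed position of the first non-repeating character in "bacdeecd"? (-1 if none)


Input: bacdeecd
Character frequencies:
  'a': 1
  'b': 1
  'c': 2
  'd': 2
  'e': 2
Scanning left to right for freq == 1:
  Position 0 ('b'): unique! => answer = 0

0


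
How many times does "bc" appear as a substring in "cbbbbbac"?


Searching for "bc" in "cbbbbbac"
Scanning each position:
  Position 0: "cb" => no
  Position 1: "bb" => no
  Position 2: "bb" => no
  Position 3: "bb" => no
  Position 4: "bb" => no
  Position 5: "ba" => no
  Position 6: "ac" => no
Total occurrences: 0

0


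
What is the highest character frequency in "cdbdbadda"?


Input: cdbdbadda
Character counts:
  'a': 2
  'b': 2
  'c': 1
  'd': 4
Maximum frequency: 4

4


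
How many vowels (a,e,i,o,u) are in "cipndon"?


Input: cipndon
Checking each character:
  'c' at position 0: consonant
  'i' at position 1: vowel (running total: 1)
  'p' at position 2: consonant
  'n' at position 3: consonant
  'd' at position 4: consonant
  'o' at position 5: vowel (running total: 2)
  'n' at position 6: consonant
Total vowels: 2

2


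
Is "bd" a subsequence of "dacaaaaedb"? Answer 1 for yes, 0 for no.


Check if "bd" is a subsequence of "dacaaaaedb"
Greedy scan:
  Position 0 ('d'): no match needed
  Position 1 ('a'): no match needed
  Position 2 ('c'): no match needed
  Position 3 ('a'): no match needed
  Position 4 ('a'): no match needed
  Position 5 ('a'): no match needed
  Position 6 ('a'): no match needed
  Position 7 ('e'): no match needed
  Position 8 ('d'): no match needed
  Position 9 ('b'): matches sub[0] = 'b'
Only matched 1/2 characters => not a subsequence

0


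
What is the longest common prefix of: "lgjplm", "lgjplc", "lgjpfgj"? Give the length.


Words: lgjplm, lgjplc, lgjpfgj
  Position 0: all 'l' => match
  Position 1: all 'g' => match
  Position 2: all 'j' => match
  Position 3: all 'p' => match
  Position 4: ('l', 'l', 'f') => mismatch, stop
LCP = "lgjp" (length 4)

4


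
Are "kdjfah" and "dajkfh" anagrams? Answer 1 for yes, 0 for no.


Strings: "kdjfah", "dajkfh"
Sorted first:  adfhjk
Sorted second: adfhjk
Sorted forms match => anagrams

1


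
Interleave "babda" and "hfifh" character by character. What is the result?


Interleaving "babda" and "hfifh":
  Position 0: 'b' from first, 'h' from second => "bh"
  Position 1: 'a' from first, 'f' from second => "af"
  Position 2: 'b' from first, 'i' from second => "bi"
  Position 3: 'd' from first, 'f' from second => "df"
  Position 4: 'a' from first, 'h' from second => "ah"
Result: bhafbidfah

bhafbidfah


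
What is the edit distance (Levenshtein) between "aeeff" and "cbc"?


Computing edit distance: "aeeff" -> "cbc"
DP table:
           c    b    c
      0    1    2    3
  a   1    1    2    3
  e   2    2    2    3
  e   3    3    3    3
  f   4    4    4    4
  f   5    5    5    5
Edit distance = dp[5][3] = 5

5


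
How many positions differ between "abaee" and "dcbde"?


Comparing "abaee" and "dcbde" position by position:
  Position 0: 'a' vs 'd' => DIFFER
  Position 1: 'b' vs 'c' => DIFFER
  Position 2: 'a' vs 'b' => DIFFER
  Position 3: 'e' vs 'd' => DIFFER
  Position 4: 'e' vs 'e' => same
Positions that differ: 4

4


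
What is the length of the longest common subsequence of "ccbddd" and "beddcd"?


LCS of "ccbddd" and "beddcd"
DP table:
           b    e    d    d    c    d
      0    0    0    0    0    0    0
  c   0    0    0    0    0    1    1
  c   0    0    0    0    0    1    1
  b   0    1    1    1    1    1    1
  d   0    1    1    2    2    2    2
  d   0    1    1    2    3    3    3
  d   0    1    1    2    3    3    4
LCS length = dp[6][6] = 4

4


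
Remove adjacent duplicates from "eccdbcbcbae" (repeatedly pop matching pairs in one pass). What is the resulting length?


Input: eccdbcbcbae
Stack-based adjacent duplicate removal:
  Read 'e': push. Stack: e
  Read 'c': push. Stack: ec
  Read 'c': matches stack top 'c' => pop. Stack: e
  Read 'd': push. Stack: ed
  Read 'b': push. Stack: edb
  Read 'c': push. Stack: edbc
  Read 'b': push. Stack: edbcb
  Read 'c': push. Stack: edbcbc
  Read 'b': push. Stack: edbcbcb
  Read 'a': push. Stack: edbcbcba
  Read 'e': push. Stack: edbcbcbae
Final stack: "edbcbcbae" (length 9)

9


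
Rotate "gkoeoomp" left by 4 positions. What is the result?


Input: "gkoeoomp", rotate left by 4
First 4 characters: "gkoe"
Remaining characters: "oomp"
Concatenate remaining + first: "oomp" + "gkoe" = "oompgkoe"

oompgkoe


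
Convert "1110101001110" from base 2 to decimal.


Input: "1110101001110" in base 2
Positional expansion:
  Digit '1' (value 1) x 2^12 = 4096
  Digit '1' (value 1) x 2^11 = 2048
  Digit '1' (value 1) x 2^10 = 1024
  Digit '0' (value 0) x 2^9 = 0
  Digit '1' (value 1) x 2^8 = 256
  Digit '0' (value 0) x 2^7 = 0
  Digit '1' (value 1) x 2^6 = 64
  Digit '0' (value 0) x 2^5 = 0
  Digit '0' (value 0) x 2^4 = 0
  Digit '1' (value 1) x 2^3 = 8
  Digit '1' (value 1) x 2^2 = 4
  Digit '1' (value 1) x 2^1 = 2
  Digit '0' (value 0) x 2^0 = 0
Sum = 7502

7502


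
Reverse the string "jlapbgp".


Input: jlapbgp
Reading characters right to left:
  Position 6: 'p'
  Position 5: 'g'
  Position 4: 'b'
  Position 3: 'p'
  Position 2: 'a'
  Position 1: 'l'
  Position 0: 'j'
Reversed: pgbpalj

pgbpalj


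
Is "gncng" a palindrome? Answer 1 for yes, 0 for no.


Input: gncng
Reversed: gncng
  Compare pos 0 ('g') with pos 4 ('g'): match
  Compare pos 1 ('n') with pos 3 ('n'): match
Result: palindrome

1


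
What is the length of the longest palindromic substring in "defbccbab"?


Input: "defbccbab"
Checking substrings for palindromes:
  [3:7] "bccb" (len 4) => palindrome
  [6:9] "bab" (len 3) => palindrome
  [4:6] "cc" (len 2) => palindrome
Longest palindromic substring: "bccb" with length 4

4


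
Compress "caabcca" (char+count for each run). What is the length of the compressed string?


Input: caabcca
Runs:
  'c' x 1 => "c1"
  'a' x 2 => "a2"
  'b' x 1 => "b1"
  'c' x 2 => "c2"
  'a' x 1 => "a1"
Compressed: "c1a2b1c2a1"
Compressed length: 10

10
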